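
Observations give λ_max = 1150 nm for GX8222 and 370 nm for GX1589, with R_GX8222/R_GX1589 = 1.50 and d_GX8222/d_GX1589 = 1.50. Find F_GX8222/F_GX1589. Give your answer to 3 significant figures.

0.0107

Wien's law: T_GX8222/T_GX1589 = λ_GX1589/λ_GX8222 = 370/1150 = 0.3217.
L_GX8222/L_GX1589 = (R_GX8222/R_GX1589)²(T_GX8222/T_GX1589)⁴ = (1.50)²(0.3217)⁴ = 0.02411.
F_GX8222/F_GX1589 = (L_GX8222/L_GX1589)/(d_GX8222/d_GX1589)² = 0.02411/(1.50)² = 0.01072.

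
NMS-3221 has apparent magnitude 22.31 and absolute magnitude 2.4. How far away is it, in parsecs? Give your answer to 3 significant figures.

9.59×10^4 pc

m − M = 5 log₁₀(d/10 pc)
22.31 − (2.4) = 19.91 = 5 log₁₀(d/10)
d = 10 × 10^(19.91/5) = 10 × 10^3.982 = 9.594×10^4 pc.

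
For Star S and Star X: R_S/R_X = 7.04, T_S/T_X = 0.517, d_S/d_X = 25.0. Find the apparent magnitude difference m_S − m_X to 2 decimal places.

5.62

L_S/L_X = (7.04)²(0.517)⁴ = 3.541.
F_S/F_X = (L_S/L_X)/(d_S/d_X)² = 3.541/625.0 = 0.005665.
m_S − m_X = −2.5 log₁₀(0.005665) = 5.62.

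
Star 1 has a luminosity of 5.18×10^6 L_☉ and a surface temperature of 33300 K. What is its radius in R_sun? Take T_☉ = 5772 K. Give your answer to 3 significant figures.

68.4 R_sun

R/R_☉ = √(L/L_☉) / (T/T_☉)² = √(5.18×10^6) / (5.769)²
       = 2276 / 33.28 = 68.38.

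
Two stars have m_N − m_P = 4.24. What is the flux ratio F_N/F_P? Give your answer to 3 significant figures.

0.0201

F_N/F_P = 10^(−(m_N − m_P)/2.5) = 10^(-4.24/2.5) = 10^-1.696 = 0.02014.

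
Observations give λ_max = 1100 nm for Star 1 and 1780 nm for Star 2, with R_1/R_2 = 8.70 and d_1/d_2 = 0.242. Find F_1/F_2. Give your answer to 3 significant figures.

8.86×10^3

Wien's law: T_1/T_2 = λ_2/λ_1 = 1780/1100 = 1.618.
L_1/L_2 = (R_1/R_2)²(T_1/T_2)⁴ = (8.70)²(1.618)⁴ = 519.0.
F_1/F_2 = (L_1/L_2)/(d_1/d_2)² = 519.0/(0.242)² = 8862.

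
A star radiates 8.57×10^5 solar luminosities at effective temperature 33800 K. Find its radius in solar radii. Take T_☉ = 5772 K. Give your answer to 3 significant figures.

R/R_☉ = √(L/L_☉) / (T/T_☉)² = √(8.57×10^5) / (5.856)²
       = 925.7 / 34.29 = 27.00.

27.0 solar radii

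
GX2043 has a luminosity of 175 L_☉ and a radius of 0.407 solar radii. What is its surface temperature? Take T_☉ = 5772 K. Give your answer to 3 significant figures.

3.29×10^4 K

T/T_☉ = (L/L_☉)^(1/4) / (R/R_☉)^(1/2)
T = 5772 × (175)^(1/4) / √(0.407) = 5772 × 3.637 / 0.6380 = 3.291×10^4 K.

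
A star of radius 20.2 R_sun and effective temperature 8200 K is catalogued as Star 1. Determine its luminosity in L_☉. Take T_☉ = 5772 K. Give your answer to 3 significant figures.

L/L_☉ = (R/R_☉)² (T/T_☉)⁴ = (20.2)² × (8200/5772)⁴
       = 408.0 × (1.421)⁴ = 408.0 × 4.073 = 1662.

1.66×10^3 L_☉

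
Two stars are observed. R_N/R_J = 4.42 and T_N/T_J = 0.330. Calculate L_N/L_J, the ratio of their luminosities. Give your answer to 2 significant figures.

From the Stefan–Boltzmann law, L ∝ R²T⁴, so
L_N/L_J = (R_N/R_J)² (T_N/T_J)⁴ = (4.42)² × (0.330)⁴ = 19.54 × 0.01186 = 0.2317.

0.23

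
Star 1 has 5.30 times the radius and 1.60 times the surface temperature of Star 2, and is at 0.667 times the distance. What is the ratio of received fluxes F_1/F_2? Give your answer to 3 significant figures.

414

L_1/L_2 = (R_1/R_2)²(T_1/T_2)⁴ = (5.30)² × (1.60)⁴ = 184.1.
F_1/F_2 = (L_1/L_2)/(d_1/d_2)² = 184.1 / (0.667)² = 413.8.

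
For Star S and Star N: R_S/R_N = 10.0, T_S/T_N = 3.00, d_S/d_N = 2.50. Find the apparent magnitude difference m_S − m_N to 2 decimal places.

L_S/L_N = (10.0)²(3.00)⁴ = 8100.
F_S/F_N = (L_S/L_N)/(d_S/d_N)² = 8100/6.250 = 1296.
m_S − m_N = −2.5 log₁₀(1296) = -7.78.

-7.78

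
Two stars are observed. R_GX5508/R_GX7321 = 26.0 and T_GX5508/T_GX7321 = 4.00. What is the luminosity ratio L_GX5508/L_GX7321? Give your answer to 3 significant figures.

From the Stefan–Boltzmann law, L ∝ R²T⁴, so
L_GX5508/L_GX7321 = (R_GX5508/R_GX7321)² (T_GX5508/T_GX7321)⁴ = (26.0)² × (4.00)⁴ = 676.0 × 256.0 = 1.731×10^5.

1.73×10^5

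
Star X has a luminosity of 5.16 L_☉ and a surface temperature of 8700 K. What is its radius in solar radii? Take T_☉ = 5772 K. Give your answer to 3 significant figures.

1.00 solar radii

R/R_☉ = √(L/L_☉) / (T/T_☉)² = √(5.16) / (1.507)²
       = 2.272 / 2.272 = 0.9999.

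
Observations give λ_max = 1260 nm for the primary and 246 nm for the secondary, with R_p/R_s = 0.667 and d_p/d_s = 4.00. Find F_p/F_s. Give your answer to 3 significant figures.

Wien's law: T_p/T_s = λ_s/λ_p = 246/1260 = 0.1952.
L_p/L_s = (R_p/R_s)²(T_p/T_s)⁴ = (0.667)²(0.1952)⁴ = 6.464×10^-4.
F_p/F_s = (L_p/L_s)/(d_p/d_s)² = 6.464×10^-4/(4.00)² = 4.040×10^-5.

4.04×10^-5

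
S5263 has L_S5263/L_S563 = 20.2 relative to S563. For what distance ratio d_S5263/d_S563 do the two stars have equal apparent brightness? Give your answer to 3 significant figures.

4.49

Equal flux requires L_S5263/d_S5263² = L_S563/d_S563², so d_S5263/d_S563 = √(L_S5263/L_S563)
= √(20.2) = 4.494.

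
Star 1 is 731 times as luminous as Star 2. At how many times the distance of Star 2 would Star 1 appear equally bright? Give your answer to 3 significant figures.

Equal flux requires L_1/d_1² = L_2/d_2², so d_1/d_2 = √(L_1/L_2)
= √(731) = 27.04.

27.0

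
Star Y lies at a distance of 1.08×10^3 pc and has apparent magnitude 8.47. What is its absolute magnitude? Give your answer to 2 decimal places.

-1.70

M = m − 5 log₁₀(d/10 pc) = 8.47 − 5 log₁₀(1.08×10^3/10)
  = 8.47 − 5 × 2.033 = 8.47 − 10.17 = -1.70.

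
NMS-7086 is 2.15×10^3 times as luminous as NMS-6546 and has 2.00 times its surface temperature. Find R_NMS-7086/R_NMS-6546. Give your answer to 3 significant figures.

L ∝ R²T⁴ gives R ∝ √L / T², so
R_NMS-7086/R_NMS-6546 = √(2.15×10^3) / (2.00)² = 46.37 / 4.000 = 11.59.

11.6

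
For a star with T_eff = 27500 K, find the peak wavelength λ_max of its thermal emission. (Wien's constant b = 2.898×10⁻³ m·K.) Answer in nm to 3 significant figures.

105 nm

λ_max = b/T = 2.898×10⁻³ / 27500 = 1.05×10^-7 m = 105.4 nm.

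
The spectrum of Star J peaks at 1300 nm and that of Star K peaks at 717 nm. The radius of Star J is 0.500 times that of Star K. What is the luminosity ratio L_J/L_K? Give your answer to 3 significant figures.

Wien's law gives T ∝ 1/λ_max, so T_J/T_K = λ_K/λ_J = 717/1300 = 0.5515.
Then L ∝ R²T⁴ gives L_J/L_K = (0.500)² × (0.5515)⁴ = 0.2500 × 0.09253 = 0.02313.

0.0231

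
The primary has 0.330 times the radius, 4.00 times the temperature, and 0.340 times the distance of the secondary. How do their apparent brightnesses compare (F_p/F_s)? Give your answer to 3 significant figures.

L_p/L_s = (R_p/R_s)²(T_p/T_s)⁴ = (0.330)² × (4.00)⁴ = 27.88.
F_p/F_s = (L_p/L_s)/(d_p/d_s)² = 27.88 / (0.340)² = 241.2.

241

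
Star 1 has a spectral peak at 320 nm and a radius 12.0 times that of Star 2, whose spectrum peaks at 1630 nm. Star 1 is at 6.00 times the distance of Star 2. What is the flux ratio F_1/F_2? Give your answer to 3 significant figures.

2.69×10^3

Wien's law: T_1/T_2 = λ_2/λ_1 = 1630/320 = 5.094.
L_1/L_2 = (R_1/R_2)²(T_1/T_2)⁴ = (12.0)²(5.094)⁴ = 9.694×10^4.
F_1/F_2 = (L_1/L_2)/(d_1/d_2)² = 9.694×10^4/(6.00)² = 2693.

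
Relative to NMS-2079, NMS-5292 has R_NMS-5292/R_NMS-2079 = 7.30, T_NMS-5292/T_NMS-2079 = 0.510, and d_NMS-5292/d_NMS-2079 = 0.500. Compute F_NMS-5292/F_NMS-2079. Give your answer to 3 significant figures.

L_NMS-5292/L_NMS-2079 = (R_NMS-5292/R_NMS-2079)²(T_NMS-5292/T_NMS-2079)⁴ = (7.30)² × (0.510)⁴ = 3.605.
F_NMS-5292/F_NMS-2079 = (L_NMS-5292/L_NMS-2079)/(d_NMS-5292/d_NMS-2079)² = 3.605 / (0.500)² = 14.42.

14.4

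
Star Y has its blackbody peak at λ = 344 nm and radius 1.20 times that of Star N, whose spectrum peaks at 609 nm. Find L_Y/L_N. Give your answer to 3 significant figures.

14.1

Wien's law gives T ∝ 1/λ_max, so T_Y/T_N = λ_N/λ_Y = 609/344 = 1.770.
Then L ∝ R²T⁴ gives L_Y/L_N = (1.20)² × (1.770)⁴ = 1.440 × 9.823 = 14.14.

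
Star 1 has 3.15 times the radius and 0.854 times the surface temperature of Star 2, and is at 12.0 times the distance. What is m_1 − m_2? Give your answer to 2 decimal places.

L_1/L_2 = (3.15)²(0.854)⁴ = 5.278.
F_1/F_2 = (L_1/L_2)/(d_1/d_2)² = 5.278/144.0 = 0.03665.
m_1 − m_2 = −2.5 log₁₀(0.03665) = 3.59.

3.59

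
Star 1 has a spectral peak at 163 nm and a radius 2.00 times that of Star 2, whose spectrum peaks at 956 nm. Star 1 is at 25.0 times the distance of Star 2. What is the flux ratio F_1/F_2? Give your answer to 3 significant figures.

7.57

Wien's law: T_1/T_2 = λ_2/λ_1 = 956/163 = 5.865.
L_1/L_2 = (R_1/R_2)²(T_1/T_2)⁴ = (2.00)²(5.865)⁴ = 4733.
F_1/F_2 = (L_1/L_2)/(d_1/d_2)² = 4733/(25.0)² = 7.573.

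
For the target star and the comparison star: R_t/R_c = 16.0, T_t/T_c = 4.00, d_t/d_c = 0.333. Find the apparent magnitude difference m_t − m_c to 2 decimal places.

L_t/L_c = (16.0)²(4.00)⁴ = 6.554×10^4.
F_t/F_c = (L_t/L_c)/(d_t/d_c)² = 6.554×10^4/0.1109 = 5.910×10^5.
m_t − m_c = −2.5 log₁₀(5.910×10^5) = -14.43.

-14.43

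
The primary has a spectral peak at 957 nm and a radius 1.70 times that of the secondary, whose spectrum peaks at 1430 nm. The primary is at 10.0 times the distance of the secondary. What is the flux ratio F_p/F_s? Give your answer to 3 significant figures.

Wien's law: T_p/T_s = λ_s/λ_p = 1430/957 = 1.494.
L_p/L_s = (R_p/R_s)²(T_p/T_s)⁴ = (1.70)²(1.494)⁴ = 14.41.
F_p/F_s = (L_p/L_s)/(d_p/d_s)² = 14.41/(10.0)² = 0.1441.

0.144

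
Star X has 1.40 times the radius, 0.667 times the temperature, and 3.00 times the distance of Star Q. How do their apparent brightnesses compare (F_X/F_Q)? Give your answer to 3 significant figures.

L_X/L_Q = (R_X/R_Q)²(T_X/T_Q)⁴ = (1.40)² × (0.667)⁴ = 0.3879.
F_X/F_Q = (L_X/L_Q)/(d_X/d_Q)² = 0.3879 / (3.00)² = 0.04310.

0.0431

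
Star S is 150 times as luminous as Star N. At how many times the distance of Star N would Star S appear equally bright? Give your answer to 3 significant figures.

Equal flux requires L_S/d_S² = L_N/d_N², so d_S/d_N = √(L_S/L_N)
= √(150) = 12.25.

12.2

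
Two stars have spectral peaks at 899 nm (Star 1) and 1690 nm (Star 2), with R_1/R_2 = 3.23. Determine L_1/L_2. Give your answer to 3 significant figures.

130

Wien's law gives T ∝ 1/λ_max, so T_1/T_2 = λ_2/λ_1 = 1690/899 = 1.880.
Then L ∝ R²T⁴ gives L_1/L_2 = (3.23)² × (1.880)⁴ = 10.43 × 12.49 = 130.3.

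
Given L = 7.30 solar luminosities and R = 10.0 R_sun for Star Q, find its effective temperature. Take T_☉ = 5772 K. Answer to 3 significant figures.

T/T_☉ = (L/L_☉)^(1/4) / (R/R_☉)^(1/2)
T = 5772 × (7.30)^(1/4) / √(10.0) = 5772 × 1.644 / 3.162 = 3000 K.

3.00×10^3 K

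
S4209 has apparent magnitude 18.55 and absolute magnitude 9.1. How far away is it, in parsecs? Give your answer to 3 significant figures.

776 pc

m − M = 5 log₁₀(d/10 pc)
18.55 − (9.1) = 9.45 = 5 log₁₀(d/10)
d = 10 × 10^(9.45/5) = 10 × 10^1.890 = 776.2 pc.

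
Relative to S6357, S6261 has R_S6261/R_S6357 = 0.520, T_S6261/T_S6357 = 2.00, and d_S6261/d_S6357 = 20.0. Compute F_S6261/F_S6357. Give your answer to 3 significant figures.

L_S6261/L_S6357 = (R_S6261/R_S6357)²(T_S6261/T_S6357)⁴ = (0.520)² × (2.00)⁴ = 4.326.
F_S6261/F_S6357 = (L_S6261/L_S6357)/(d_S6261/d_S6357)² = 4.326 / (20.0)² = 0.01082.

0.0108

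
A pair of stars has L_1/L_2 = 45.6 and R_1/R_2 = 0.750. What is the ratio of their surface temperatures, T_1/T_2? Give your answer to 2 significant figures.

L ∝ R²T⁴ gives T ∝ (L/R²)^(1/4), so
T_1/T_2 = (45.6 / 0.750²)^(1/4) = (81.07)^(1/4) = 3.001.

3.0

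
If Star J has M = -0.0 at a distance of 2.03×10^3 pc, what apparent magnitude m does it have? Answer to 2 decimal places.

m = M + 5 log₁₀(d/10 pc) = -0.0 + 5 log₁₀(2.03×10^3/10)
  = -0.0 + 5 × 2.307 = -0.0 + 11.54 = 11.54.

11.54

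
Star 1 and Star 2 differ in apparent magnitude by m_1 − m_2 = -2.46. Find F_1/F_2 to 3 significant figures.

F_1/F_2 = 10^(−(m_1 − m_2)/2.5) = 10^(2.46/2.5) = 10^0.984 = 9.638.

9.64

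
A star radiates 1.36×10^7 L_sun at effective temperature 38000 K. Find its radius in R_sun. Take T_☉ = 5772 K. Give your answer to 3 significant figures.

85.1 R_sun

R/R_☉ = √(L/L_☉) / (T/T_☉)² = √(1.36×10^7) / (6.584)²
       = 3688 / 43.34 = 85.09.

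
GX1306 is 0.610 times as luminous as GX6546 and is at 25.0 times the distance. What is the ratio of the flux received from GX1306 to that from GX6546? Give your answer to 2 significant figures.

9.8×10^-4

F = L/(4πd²), so F_GX1306/F_GX6546 = (L_GX1306/L_GX6546) / (d_GX1306/d_GX6546)²
= 0.610 / (25.0)² = 0.610 / 625.0 = 9.760×10^-4.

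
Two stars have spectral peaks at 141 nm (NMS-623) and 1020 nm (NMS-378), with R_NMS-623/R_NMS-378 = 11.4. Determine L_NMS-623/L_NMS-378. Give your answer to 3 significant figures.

3.56×10^5

Wien's law gives T ∝ 1/λ_max, so T_NMS-623/T_NMS-378 = λ_NMS-378/λ_NMS-623 = 1020/141 = 7.234.
Then L ∝ R²T⁴ gives L_NMS-623/L_NMS-378 = (11.4)² × (7.234)⁴ = 130.0 × 2739 = 3.559×10^5.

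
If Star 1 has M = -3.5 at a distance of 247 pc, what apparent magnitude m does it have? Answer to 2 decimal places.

3.46

m = M + 5 log₁₀(d/10 pc) = -3.5 + 5 log₁₀(247/10)
  = -3.5 + 5 × 1.393 = -3.5 + 6.96 = 3.46.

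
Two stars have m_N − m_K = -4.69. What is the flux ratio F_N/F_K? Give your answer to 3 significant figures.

75.2

F_N/F_K = 10^(−(m_N − m_K)/2.5) = 10^(4.69/2.5) = 10^1.876 = 75.16.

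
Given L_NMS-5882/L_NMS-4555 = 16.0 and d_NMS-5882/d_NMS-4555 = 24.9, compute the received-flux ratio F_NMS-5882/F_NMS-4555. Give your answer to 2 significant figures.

F = L/(4πd²), so F_NMS-5882/F_NMS-4555 = (L_NMS-5882/L_NMS-4555) / (d_NMS-5882/d_NMS-4555)²
= 16.0 / (24.9)² = 16.0 / 620.0 = 0.02581.

0.026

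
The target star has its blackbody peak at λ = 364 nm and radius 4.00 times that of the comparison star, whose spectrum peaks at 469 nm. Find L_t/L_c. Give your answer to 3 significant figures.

Wien's law gives T ∝ 1/λ_max, so T_t/T_c = λ_c/λ_t = 469/364 = 1.288.
Then L ∝ R²T⁴ gives L_t/L_c = (4.00)² × (1.288)⁴ = 16.00 × 2.756 = 44.10.

44.1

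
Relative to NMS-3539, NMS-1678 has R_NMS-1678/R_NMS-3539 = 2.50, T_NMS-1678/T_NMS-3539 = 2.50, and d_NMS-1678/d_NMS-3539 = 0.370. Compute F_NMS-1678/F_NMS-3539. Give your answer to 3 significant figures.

1.78×10^3

L_NMS-1678/L_NMS-3539 = (R_NMS-1678/R_NMS-3539)²(T_NMS-1678/T_NMS-3539)⁴ = (2.50)² × (2.50)⁴ = 244.1.
F_NMS-1678/F_NMS-3539 = (L_NMS-1678/L_NMS-3539)/(d_NMS-1678/d_NMS-3539)² = 244.1 / (0.370)² = 1783.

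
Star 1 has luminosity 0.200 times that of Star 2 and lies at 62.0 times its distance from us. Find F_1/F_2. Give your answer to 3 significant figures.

F = L/(4πd²), so F_1/F_2 = (L_1/L_2) / (d_1/d_2)²
= 0.200 / (62.0)² = 0.200 / 3844 = 5.203×10^-5.

5.20×10^-5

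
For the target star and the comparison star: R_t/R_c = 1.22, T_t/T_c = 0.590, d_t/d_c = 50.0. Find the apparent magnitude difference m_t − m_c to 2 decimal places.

L_t/L_c = (1.22)²(0.590)⁴ = 0.1804.
F_t/F_c = (L_t/L_c)/(d_t/d_c)² = 0.1804/2500 = 7.214×10^-5.
m_t − m_c = −2.5 log₁₀(7.214×10^-5) = 10.35.

10.35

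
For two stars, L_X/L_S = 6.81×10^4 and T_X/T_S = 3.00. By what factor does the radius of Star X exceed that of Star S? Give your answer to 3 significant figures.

29.0

L ∝ R²T⁴ gives R ∝ √L / T², so
R_X/R_S = √(6.81×10^4) / (3.00)² = 261.0 / 9.000 = 29.00.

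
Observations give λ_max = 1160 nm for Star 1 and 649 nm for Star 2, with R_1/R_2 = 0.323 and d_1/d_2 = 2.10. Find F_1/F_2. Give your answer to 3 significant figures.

Wien's law: T_1/T_2 = λ_2/λ_1 = 649/1160 = 0.5595.
L_1/L_2 = (R_1/R_2)²(T_1/T_2)⁴ = (0.323)²(0.5595)⁴ = 0.01022.
F_1/F_2 = (L_1/L_2)/(d_1/d_2)² = 0.01022/(2.10)² = 0.002318.

0.00232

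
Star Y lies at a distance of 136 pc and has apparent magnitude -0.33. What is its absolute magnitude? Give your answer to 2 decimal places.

-6.00

M = m − 5 log₁₀(d/10 pc) = -0.33 − 5 log₁₀(136/10)
  = -0.33 − 5 × 1.134 = -0.33 − 5.67 = -6.00.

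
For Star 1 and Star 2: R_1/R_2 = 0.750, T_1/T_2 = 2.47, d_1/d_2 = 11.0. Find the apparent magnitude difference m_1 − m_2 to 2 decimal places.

1.90

L_1/L_2 = (0.750)²(2.47)⁴ = 20.94.
F_1/F_2 = (L_1/L_2)/(d_1/d_2)² = 20.94/121.0 = 0.1730.
m_1 − m_2 = −2.5 log₁₀(0.1730) = 1.90.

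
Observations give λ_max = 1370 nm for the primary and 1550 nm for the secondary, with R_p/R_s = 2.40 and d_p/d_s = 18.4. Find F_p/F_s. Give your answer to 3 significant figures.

0.0279

Wien's law: T_p/T_s = λ_s/λ_p = 1550/1370 = 1.131.
L_p/L_s = (R_p/R_s)²(T_p/T_s)⁴ = (2.40)²(1.131)⁴ = 9.438.
F_p/F_s = (L_p/L_s)/(d_p/d_s)² = 9.438/(18.4)² = 0.02788.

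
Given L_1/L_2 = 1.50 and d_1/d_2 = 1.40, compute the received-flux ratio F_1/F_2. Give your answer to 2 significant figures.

F = L/(4πd²), so F_1/F_2 = (L_1/L_2) / (d_1/d_2)²
= 1.50 / (1.40)² = 1.50 / 1.960 = 0.7653.

0.77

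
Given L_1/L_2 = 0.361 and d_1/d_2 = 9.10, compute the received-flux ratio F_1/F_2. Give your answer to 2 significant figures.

0.0044

F = L/(4πd²), so F_1/F_2 = (L_1/L_2) / (d_1/d_2)²
= 0.361 / (9.10)² = 0.361 / 82.81 = 0.004359.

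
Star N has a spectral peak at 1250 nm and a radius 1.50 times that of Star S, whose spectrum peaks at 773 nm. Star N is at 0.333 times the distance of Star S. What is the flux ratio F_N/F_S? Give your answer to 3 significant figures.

Wien's law: T_N/T_S = λ_S/λ_N = 773/1250 = 0.6184.
L_N/L_S = (R_N/R_S)²(T_N/T_S)⁴ = (1.50)²(0.6184)⁴ = 0.3290.
F_N/F_S = (L_N/L_S)/(d_N/d_S)² = 0.3290/(0.333)² = 2.967.

2.97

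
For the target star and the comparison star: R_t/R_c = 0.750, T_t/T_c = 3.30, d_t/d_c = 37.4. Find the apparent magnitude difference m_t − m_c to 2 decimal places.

L_t/L_c = (0.750)²(3.30)⁴ = 66.71.
F_t/F_c = (L_t/L_c)/(d_t/d_c)² = 66.71/1399 = 0.04769.
m_t − m_c = −2.5 log₁₀(0.04769) = 3.30.

3.30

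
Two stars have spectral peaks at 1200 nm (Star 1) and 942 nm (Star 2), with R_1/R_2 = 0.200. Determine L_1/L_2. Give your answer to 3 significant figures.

Wien's law gives T ∝ 1/λ_max, so T_1/T_2 = λ_2/λ_1 = 942/1200 = 0.7850.
Then L ∝ R²T⁴ gives L_1/L_2 = (0.200)² × (0.7850)⁴ = 0.04000 × 0.3797 = 0.01519.

0.0152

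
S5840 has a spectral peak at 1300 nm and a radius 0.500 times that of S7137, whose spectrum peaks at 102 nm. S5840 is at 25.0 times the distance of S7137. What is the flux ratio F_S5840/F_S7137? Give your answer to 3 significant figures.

Wien's law: T_S5840/T_S7137 = λ_S7137/λ_S5840 = 102/1300 = 0.07846.
L_S5840/L_S7137 = (R_S5840/R_S7137)²(T_S5840/T_S7137)⁴ = (0.500)²(0.07846)⁴ = 9.475×10^-6.
F_S5840/F_S7137 = (L_S5840/L_S7137)/(d_S5840/d_S7137)² = 9.475×10^-6/(25.0)² = 1.516×10^-8.

1.52×10^-8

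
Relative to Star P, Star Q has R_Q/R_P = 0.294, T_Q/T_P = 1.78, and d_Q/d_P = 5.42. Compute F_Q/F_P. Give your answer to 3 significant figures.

0.0295

L_Q/L_P = (R_Q/R_P)²(T_Q/T_P)⁴ = (0.294)² × (1.78)⁴ = 0.8677.
F_Q/F_P = (L_Q/L_P)/(d_Q/d_P)² = 0.8677 / (5.42)² = 0.02954.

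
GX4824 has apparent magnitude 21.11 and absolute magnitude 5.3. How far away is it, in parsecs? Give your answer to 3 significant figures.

1.45×10^4 pc

m − M = 5 log₁₀(d/10 pc)
21.11 − (5.3) = 15.81 = 5 log₁₀(d/10)
d = 10 × 10^(15.81/5) = 10 × 10^3.162 = 1.452×10^4 pc.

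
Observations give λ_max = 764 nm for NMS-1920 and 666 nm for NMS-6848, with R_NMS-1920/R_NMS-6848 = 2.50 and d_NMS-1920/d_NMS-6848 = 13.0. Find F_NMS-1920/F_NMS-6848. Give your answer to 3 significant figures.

Wien's law: T_NMS-1920/T_NMS-6848 = λ_NMS-6848/λ_NMS-1920 = 666/764 = 0.8717.
L_NMS-1920/L_NMS-6848 = (R_NMS-1920/R_NMS-6848)²(T_NMS-1920/T_NMS-6848)⁴ = (2.50)²(0.8717)⁴ = 3.609.
F_NMS-1920/F_NMS-6848 = (L_NMS-1920/L_NMS-6848)/(d_NMS-1920/d_NMS-6848)² = 3.609/(13.0)² = 0.02136.

0.0214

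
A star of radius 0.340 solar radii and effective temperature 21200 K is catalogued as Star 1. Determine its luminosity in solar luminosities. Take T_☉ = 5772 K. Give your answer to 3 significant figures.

21.0 solar luminosities

L/L_☉ = (R/R_☉)² (T/T_☉)⁴ = (0.340)² × (21200/5772)⁴
       = 0.1156 × (3.673)⁴ = 0.1156 × 182.0 = 21.04.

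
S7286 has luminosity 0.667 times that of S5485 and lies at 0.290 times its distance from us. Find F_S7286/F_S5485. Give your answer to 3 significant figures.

7.93

F = L/(4πd²), so F_S7286/F_S5485 = (L_S7286/L_S5485) / (d_S7286/d_S5485)²
= 0.667 / (0.290)² = 0.667 / 0.08410 = 7.931.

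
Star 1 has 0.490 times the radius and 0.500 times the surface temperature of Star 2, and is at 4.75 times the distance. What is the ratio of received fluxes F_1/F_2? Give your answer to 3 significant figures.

6.65×10^-4

L_1/L_2 = (R_1/R_2)²(T_1/T_2)⁴ = (0.490)² × (0.500)⁴ = 0.01501.
F_1/F_2 = (L_1/L_2)/(d_1/d_2)² = 0.01501 / (4.75)² = 6.651×10^-4.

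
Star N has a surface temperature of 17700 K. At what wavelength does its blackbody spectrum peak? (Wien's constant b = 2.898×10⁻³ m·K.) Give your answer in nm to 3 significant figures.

164 nm

λ_max = b/T = 2.898×10⁻³ / 17700 = 1.64×10^-7 m = 163.7 nm.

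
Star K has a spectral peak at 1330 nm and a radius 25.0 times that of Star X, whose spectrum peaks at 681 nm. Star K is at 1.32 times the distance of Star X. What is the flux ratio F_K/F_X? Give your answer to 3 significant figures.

Wien's law: T_K/T_X = λ_X/λ_K = 681/1330 = 0.5120.
L_K/L_X = (R_K/R_X)²(T_K/T_X)⁴ = (25.0)²(0.5120)⁴ = 42.96.
F_K/F_X = (L_K/L_X)/(d_K/d_X)² = 42.96/(1.32)² = 24.66.

24.7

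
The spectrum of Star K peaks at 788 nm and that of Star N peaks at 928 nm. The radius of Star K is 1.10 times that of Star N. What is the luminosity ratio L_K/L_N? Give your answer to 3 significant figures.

Wien's law gives T ∝ 1/λ_max, so T_K/T_N = λ_N/λ_K = 928/788 = 1.178.
Then L ∝ R²T⁴ gives L_K/L_N = (1.10)² × (1.178)⁴ = 1.210 × 1.923 = 2.327.

2.33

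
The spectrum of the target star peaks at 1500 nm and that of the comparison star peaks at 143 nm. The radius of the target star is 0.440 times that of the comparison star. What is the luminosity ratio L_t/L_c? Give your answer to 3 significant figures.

1.60×10^-5

Wien's law gives T ∝ 1/λ_max, so T_t/T_c = λ_c/λ_t = 143/1500 = 0.09533.
Then L ∝ R²T⁴ gives L_t/L_c = (0.440)² × (0.09533)⁴ = 0.1936 × 8.260×10^-5 = 1.599×10^-5.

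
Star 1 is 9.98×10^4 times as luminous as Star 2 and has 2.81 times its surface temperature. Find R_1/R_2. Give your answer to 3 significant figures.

40.0

L ∝ R²T⁴ gives R ∝ √L / T², so
R_1/R_2 = √(9.98×10^4) / (2.81)² = 315.9 / 7.896 = 40.01.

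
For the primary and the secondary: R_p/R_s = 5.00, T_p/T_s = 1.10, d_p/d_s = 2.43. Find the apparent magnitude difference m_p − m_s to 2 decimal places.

L_p/L_s = (5.00)²(1.10)⁴ = 36.60.
F_p/F_s = (L_p/L_s)/(d_p/d_s)² = 36.60/5.905 = 6.199.
m_p − m_s = −2.5 log₁₀(6.199) = -1.98.

-1.98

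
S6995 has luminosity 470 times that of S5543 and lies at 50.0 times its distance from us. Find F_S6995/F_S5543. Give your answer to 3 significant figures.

F = L/(4πd²), so F_S6995/F_S5543 = (L_S6995/L_S5543) / (d_S6995/d_S5543)²
= 470 / (50.0)² = 470 / 2500 = 0.1880.

0.188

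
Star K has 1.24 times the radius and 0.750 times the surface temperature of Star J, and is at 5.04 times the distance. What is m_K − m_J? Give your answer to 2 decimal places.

L_K/L_J = (1.24)²(0.750)⁴ = 0.4865.
F_K/F_J = (L_K/L_J)/(d_K/d_J)² = 0.4865/25.40 = 0.01915.
m_K − m_J = −2.5 log₁₀(0.01915) = 4.29.

4.29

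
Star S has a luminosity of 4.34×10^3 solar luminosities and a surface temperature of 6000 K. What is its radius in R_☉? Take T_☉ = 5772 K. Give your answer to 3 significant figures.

R/R_☉ = √(L/L_☉) / (T/T_☉)² = √(4.34×10^3) / (1.040)²
       = 65.88 / 1.081 = 60.97.

61.0 R_☉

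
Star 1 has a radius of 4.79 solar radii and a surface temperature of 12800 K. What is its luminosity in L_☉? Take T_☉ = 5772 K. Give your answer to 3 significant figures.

L/L_☉ = (R/R_☉)² (T/T_☉)⁴ = (4.79)² × (12800/5772)⁴
       = 22.94 × (2.218)⁴ = 22.94 × 24.18 = 554.9.

555 L_☉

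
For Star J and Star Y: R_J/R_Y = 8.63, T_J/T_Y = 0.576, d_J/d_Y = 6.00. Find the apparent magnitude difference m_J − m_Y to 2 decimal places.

1.61

L_J/L_Y = (8.63)²(0.576)⁴ = 8.198.
F_J/F_Y = (L_J/L_Y)/(d_J/d_Y)² = 8.198/36.00 = 0.2277.
m_J − m_Y = −2.5 log₁₀(0.2277) = 1.61.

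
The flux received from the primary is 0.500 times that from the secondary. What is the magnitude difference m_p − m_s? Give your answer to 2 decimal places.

0.75

m_p − m_s = −2.5 log₁₀(F_p/F_s) = −2.5 log₁₀(0.500) = −2.5 × (-0.301) = 0.753.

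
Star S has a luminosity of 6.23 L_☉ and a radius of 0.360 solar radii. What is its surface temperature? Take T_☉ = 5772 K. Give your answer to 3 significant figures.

T/T_☉ = (L/L_☉)^(1/4) / (R/R_☉)^(1/2)
T = 5772 × (6.23)^(1/4) / √(0.360) = 5772 × 1.580 / 0.6000 = 1.520×10^4 K.

1.52×10^4 K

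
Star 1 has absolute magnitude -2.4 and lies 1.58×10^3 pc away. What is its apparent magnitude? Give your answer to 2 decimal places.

m = M + 5 log₁₀(d/10 pc) = -2.4 + 5 log₁₀(1.58×10^3/10)
  = -2.4 + 5 × 2.199 = -2.4 + 10.99 = 8.59.

8.59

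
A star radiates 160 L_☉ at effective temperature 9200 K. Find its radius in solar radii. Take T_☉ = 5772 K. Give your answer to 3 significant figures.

4.98 solar radii

R/R_☉ = √(L/L_☉) / (T/T_☉)² = √(160) / (1.594)²
       = 12.65 / 2.541 = 4.979.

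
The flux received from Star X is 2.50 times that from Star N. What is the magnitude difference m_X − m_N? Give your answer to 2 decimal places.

-0.99

m_X − m_N = −2.5 log₁₀(F_X/F_N) = −2.5 log₁₀(2.50) = −2.5 × (0.398) = -0.995.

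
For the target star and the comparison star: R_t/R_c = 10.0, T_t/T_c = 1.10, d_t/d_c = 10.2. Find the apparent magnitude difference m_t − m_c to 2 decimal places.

L_t/L_c = (10.0)²(1.10)⁴ = 146.4.
F_t/F_c = (L_t/L_c)/(d_t/d_c)² = 146.4/104.0 = 1.407.
m_t − m_c = −2.5 log₁₀(1.407) = -0.37.

-0.37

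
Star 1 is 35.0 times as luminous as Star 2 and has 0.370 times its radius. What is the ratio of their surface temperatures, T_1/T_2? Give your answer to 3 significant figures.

L ∝ R²T⁴ gives T ∝ (L/R²)^(1/4), so
T_1/T_2 = (35.0 / 0.370²)^(1/4) = (255.7)^(1/4) = 3.999.

4.00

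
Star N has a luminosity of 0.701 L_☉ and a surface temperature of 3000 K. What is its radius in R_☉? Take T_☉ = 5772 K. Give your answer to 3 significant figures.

R/R_☉ = √(L/L_☉) / (T/T_☉)² = √(0.701) / (0.5198)²
       = 0.8373 / 0.2701 = 3.099.

3.10 R_☉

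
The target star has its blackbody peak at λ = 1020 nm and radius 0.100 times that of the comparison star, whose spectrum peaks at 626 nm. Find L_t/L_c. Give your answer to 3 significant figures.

Wien's law gives T ∝ 1/λ_max, so T_t/T_c = λ_c/λ_t = 626/1020 = 0.6137.
Then L ∝ R²T⁴ gives L_t/L_c = (0.100)² × (0.6137)⁴ = 0.01000 × 0.1419 = 0.001419.

0.00142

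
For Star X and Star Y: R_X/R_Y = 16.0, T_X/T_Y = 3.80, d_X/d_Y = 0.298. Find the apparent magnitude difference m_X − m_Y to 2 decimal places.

L_X/L_Y = (16.0)²(3.80)⁴ = 5.338×10^4.
F_X/F_Y = (L_X/L_Y)/(d_X/d_Y)² = 5.338×10^4/0.08880 = 6.011×10^5.
m_X − m_Y = −2.5 log₁₀(6.011×10^5) = -14.45.

-14.45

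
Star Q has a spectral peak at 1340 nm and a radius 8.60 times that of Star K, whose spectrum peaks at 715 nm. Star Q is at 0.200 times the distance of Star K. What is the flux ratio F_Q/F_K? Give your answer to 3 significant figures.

Wien's law: T_Q/T_K = λ_K/λ_Q = 715/1340 = 0.5336.
L_Q/L_K = (R_Q/R_K)²(T_Q/T_K)⁴ = (8.60)²(0.5336)⁴ = 5.995.
F_Q/F_K = (L_Q/L_K)/(d_Q/d_K)² = 5.995/(0.200)² = 149.9.

150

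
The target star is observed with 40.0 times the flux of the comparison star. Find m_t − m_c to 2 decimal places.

m_t − m_c = −2.5 log₁₀(F_t/F_c) = −2.5 log₁₀(40.0) = −2.5 × (1.602) = -4.005.

-4.01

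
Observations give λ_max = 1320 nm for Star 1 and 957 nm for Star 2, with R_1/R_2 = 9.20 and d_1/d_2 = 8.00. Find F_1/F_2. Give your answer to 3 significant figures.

Wien's law: T_1/T_2 = λ_2/λ_1 = 957/1320 = 0.7250.
L_1/L_2 = (R_1/R_2)²(T_1/T_2)⁴ = (9.20)²(0.7250)⁴ = 23.38.
F_1/F_2 = (L_1/L_2)/(d_1/d_2)² = 23.38/(8.00)² = 0.3654.

0.365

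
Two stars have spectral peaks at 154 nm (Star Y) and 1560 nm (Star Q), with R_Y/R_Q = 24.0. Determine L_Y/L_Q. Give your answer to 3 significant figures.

Wien's law gives T ∝ 1/λ_max, so T_Y/T_Q = λ_Q/λ_Y = 1560/154 = 10.13.
Then L ∝ R²T⁴ gives L_Y/L_Q = (24.0)² × (10.13)⁴ = 576.0 × 1.053×10^4 = 6.065×10^6.

6.07×10^6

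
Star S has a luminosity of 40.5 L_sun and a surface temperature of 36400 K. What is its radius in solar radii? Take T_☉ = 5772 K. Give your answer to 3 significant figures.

0.160 solar radii

R/R_☉ = √(L/L_☉) / (T/T_☉)² = √(40.5) / (6.306)²
       = 6.364 / 39.77 = 0.1600.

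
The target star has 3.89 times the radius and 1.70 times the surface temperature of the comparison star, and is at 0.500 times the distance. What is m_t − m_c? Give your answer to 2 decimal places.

L_t/L_c = (3.89)²(1.70)⁴ = 126.4.
F_t/F_c = (L_t/L_c)/(d_t/d_c)² = 126.4/0.2500 = 505.5.
m_t − m_c = −2.5 log₁₀(505.5) = -6.76.

-6.76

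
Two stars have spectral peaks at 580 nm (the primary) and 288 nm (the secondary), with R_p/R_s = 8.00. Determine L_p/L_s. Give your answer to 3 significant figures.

Wien's law gives T ∝ 1/λ_max, so T_p/T_s = λ_s/λ_p = 288/580 = 0.4966.
Then L ∝ R²T⁴ gives L_p/L_s = (8.00)² × (0.4966)⁴ = 64.00 × 0.06079 = 3.891.

3.89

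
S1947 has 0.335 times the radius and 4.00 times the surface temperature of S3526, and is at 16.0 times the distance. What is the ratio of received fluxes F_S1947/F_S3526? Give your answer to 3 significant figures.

L_S1947/L_S3526 = (R_S1947/R_S3526)²(T_S1947/T_S3526)⁴ = (0.335)² × (4.00)⁴ = 28.73.
F_S1947/F_S3526 = (L_S1947/L_S3526)/(d_S1947/d_S3526)² = 28.73 / (16.0)² = 0.1122.

0.112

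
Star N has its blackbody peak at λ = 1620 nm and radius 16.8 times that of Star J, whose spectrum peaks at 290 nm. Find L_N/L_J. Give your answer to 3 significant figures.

Wien's law gives T ∝ 1/λ_max, so T_N/T_J = λ_J/λ_N = 290/1620 = 0.1790.
Then L ∝ R²T⁴ gives L_N/L_J = (16.8)² × (0.1790)⁴ = 282.2 × 0.001027 = 0.2898.

0.290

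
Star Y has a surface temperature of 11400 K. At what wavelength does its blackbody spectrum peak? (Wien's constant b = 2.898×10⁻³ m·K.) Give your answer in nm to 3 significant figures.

λ_max = b/T = 2.898×10⁻³ / 11400 = 2.54×10^-7 m = 254.2 nm.

254 nm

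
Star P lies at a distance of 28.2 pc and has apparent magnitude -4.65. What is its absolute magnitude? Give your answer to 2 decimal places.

M = m − 5 log₁₀(d/10 pc) = -4.65 − 5 log₁₀(28.2/10)
  = -4.65 − 5 × 0.450 = -4.65 − 2.25 = -6.90.

-6.90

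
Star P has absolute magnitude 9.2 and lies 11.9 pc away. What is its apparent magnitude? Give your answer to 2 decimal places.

m = M + 5 log₁₀(d/10 pc) = 9.2 + 5 log₁₀(11.9/10)
  = 9.2 + 5 × 0.076 = 9.2 + 0.38 = 9.58.

9.58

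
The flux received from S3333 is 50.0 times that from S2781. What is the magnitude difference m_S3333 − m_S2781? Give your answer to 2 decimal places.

m_S3333 − m_S2781 = −2.5 log₁₀(F_S3333/F_S2781) = −2.5 log₁₀(50.0) = −2.5 × (1.699) = -4.247.

-4.25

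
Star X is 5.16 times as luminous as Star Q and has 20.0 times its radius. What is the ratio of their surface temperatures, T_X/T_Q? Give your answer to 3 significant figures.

0.337

L ∝ R²T⁴ gives T ∝ (L/R²)^(1/4), so
T_X/T_Q = (5.16 / 20.0²)^(1/4) = (0.01290)^(1/4) = 0.3370.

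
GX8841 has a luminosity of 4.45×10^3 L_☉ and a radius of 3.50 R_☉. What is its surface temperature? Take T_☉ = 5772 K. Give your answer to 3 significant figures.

T/T_☉ = (L/L_☉)^(1/4) / (R/R_☉)^(1/2)
T = 5772 × (4.45×10^3)^(1/4) / √(3.50) = 5772 × 8.168 / 1.871 = 2.520×10^4 K.

2.52×10^4 K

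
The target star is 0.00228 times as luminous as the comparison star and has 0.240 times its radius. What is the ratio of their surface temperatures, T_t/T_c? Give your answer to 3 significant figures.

0.446

L ∝ R²T⁴ gives T ∝ (L/R²)^(1/4), so
T_t/T_c = (0.00228 / 0.240²)^(1/4) = (0.03958)^(1/4) = 0.4460.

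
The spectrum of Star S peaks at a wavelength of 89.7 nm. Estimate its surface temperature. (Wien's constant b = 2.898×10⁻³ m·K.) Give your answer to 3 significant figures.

T = b/λ_max = 2.898×10⁻³ / (89.7×10⁻⁹) = 3.231×10^4 K.

3.23×10^4 K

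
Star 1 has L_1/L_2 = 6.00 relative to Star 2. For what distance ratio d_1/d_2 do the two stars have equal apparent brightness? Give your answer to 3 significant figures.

2.45

Equal flux requires L_1/d_1² = L_2/d_2², so d_1/d_2 = √(L_1/L_2)
= √(6.00) = 2.449.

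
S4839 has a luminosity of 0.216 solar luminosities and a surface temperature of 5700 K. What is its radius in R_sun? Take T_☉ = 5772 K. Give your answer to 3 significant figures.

R/R_☉ = √(L/L_☉) / (T/T_☉)² = √(0.216) / (0.9875)²
       = 0.4648 / 0.9752 = 0.4766.

0.477 R_sun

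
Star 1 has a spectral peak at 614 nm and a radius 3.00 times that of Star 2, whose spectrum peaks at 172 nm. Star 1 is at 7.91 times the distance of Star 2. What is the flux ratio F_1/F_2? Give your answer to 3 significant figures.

8.86×10^-4

Wien's law: T_1/T_2 = λ_2/λ_1 = 172/614 = 0.2801.
L_1/L_2 = (R_1/R_2)²(T_1/T_2)⁴ = (3.00)²(0.2801)⁴ = 0.05542.
F_1/F_2 = (L_1/L_2)/(d_1/d_2)² = 0.05542/(7.91)² = 8.858×10^-4.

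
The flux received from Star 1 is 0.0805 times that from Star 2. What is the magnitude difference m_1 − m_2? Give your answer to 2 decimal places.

m_1 − m_2 = −2.5 log₁₀(F_1/F_2) = −2.5 log₁₀(0.0805) = −2.5 × (-1.094) = 2.736.

2.74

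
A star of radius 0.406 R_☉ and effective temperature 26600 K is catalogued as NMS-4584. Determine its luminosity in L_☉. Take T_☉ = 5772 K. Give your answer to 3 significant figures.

74.3 L_☉

L/L_☉ = (R/R_☉)² (T/T_☉)⁴ = (0.406)² × (26600/5772)⁴
       = 0.1648 × (4.608)⁴ = 0.1648 × 451.0 = 74.35.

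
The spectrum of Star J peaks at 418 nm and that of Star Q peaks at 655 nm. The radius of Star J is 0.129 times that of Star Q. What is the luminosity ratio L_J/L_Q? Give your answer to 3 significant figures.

0.100

Wien's law gives T ∝ 1/λ_max, so T_J/T_Q = λ_Q/λ_J = 655/418 = 1.567.
Then L ∝ R²T⁴ gives L_J/L_Q = (0.129)² × (1.567)⁴ = 0.01664 × 6.029 = 0.1003.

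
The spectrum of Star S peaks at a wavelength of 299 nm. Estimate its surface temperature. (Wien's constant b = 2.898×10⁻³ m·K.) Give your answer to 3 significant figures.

T = b/λ_max = 2.898×10⁻³ / (299×10⁻⁹) = 9692 K.

9.69×10^3 K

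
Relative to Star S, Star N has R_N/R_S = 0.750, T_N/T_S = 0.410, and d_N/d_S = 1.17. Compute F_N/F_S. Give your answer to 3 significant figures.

0.0116

L_N/L_S = (R_N/R_S)²(T_N/T_S)⁴ = (0.750)² × (0.410)⁴ = 0.01589.
F_N/F_S = (L_N/L_S)/(d_N/d_S)² = 0.01589 / (1.17)² = 0.01161.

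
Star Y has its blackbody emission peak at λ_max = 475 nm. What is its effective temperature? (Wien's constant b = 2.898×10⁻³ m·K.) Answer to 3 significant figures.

T = b/λ_max = 2.898×10⁻³ / (475×10⁻⁹) = 6101 K.

6.10×10^3 K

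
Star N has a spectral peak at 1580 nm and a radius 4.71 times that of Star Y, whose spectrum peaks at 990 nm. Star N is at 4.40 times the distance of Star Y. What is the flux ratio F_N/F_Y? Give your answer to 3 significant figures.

0.177

Wien's law: T_N/T_Y = λ_Y/λ_N = 990/1580 = 0.6266.
L_N/L_Y = (R_N/R_Y)²(T_N/T_Y)⁴ = (4.71)²(0.6266)⁴ = 3.419.
F_N/F_Y = (L_N/L_Y)/(d_N/d_Y)² = 3.419/(4.40)² = 0.1766.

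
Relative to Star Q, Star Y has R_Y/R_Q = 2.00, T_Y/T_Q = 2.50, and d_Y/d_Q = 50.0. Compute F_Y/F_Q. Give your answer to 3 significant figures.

0.0625

L_Y/L_Q = (R_Y/R_Q)²(T_Y/T_Q)⁴ = (2.00)² × (2.50)⁴ = 156.2.
F_Y/F_Q = (L_Y/L_Q)/(d_Y/d_Q)² = 156.2 / (50.0)² = 0.06250.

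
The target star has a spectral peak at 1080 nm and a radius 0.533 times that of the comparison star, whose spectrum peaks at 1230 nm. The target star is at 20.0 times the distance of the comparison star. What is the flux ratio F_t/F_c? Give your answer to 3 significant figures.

0.00119

Wien's law: T_t/T_c = λ_c/λ_t = 1230/1080 = 1.139.
L_t/L_c = (R_t/R_c)²(T_t/T_c)⁴ = (0.533)²(1.139)⁴ = 0.4779.
F_t/F_c = (L_t/L_c)/(d_t/d_c)² = 0.4779/(20.0)² = 0.001195.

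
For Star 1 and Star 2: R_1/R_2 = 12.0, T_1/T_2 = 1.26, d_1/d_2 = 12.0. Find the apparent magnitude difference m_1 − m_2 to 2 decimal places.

L_1/L_2 = (12.0)²(1.26)⁴ = 362.9.
F_1/F_2 = (L_1/L_2)/(d_1/d_2)² = 362.9/144.0 = 2.520.
m_1 − m_2 = −2.5 log₁₀(2.520) = -1.00.

-1.00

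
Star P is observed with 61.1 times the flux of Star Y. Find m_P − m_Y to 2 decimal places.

m_P − m_Y = −2.5 log₁₀(F_P/F_Y) = −2.5 log₁₀(61.1) = −2.5 × (1.786) = -4.465.

-4.47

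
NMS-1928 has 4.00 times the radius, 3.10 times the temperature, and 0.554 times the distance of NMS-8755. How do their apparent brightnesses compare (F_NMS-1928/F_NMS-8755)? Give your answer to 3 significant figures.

4.81×10^3

L_NMS-1928/L_NMS-8755 = (R_NMS-1928/R_NMS-8755)²(T_NMS-1928/T_NMS-8755)⁴ = (4.00)² × (3.10)⁴ = 1478.
F_NMS-1928/F_NMS-8755 = (L_NMS-1928/L_NMS-8755)/(d_NMS-1928/d_NMS-8755)² = 1478 / (0.554)² = 4814.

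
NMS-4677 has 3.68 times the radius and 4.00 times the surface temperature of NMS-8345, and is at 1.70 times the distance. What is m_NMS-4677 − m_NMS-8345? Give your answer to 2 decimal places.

-7.70

L_NMS-4677/L_NMS-8345 = (3.68)²(4.00)⁴ = 3467.
F_NMS-4677/F_NMS-8345 = (L_NMS-4677/L_NMS-8345)/(d_NMS-4677/d_NMS-8345)² = 3467/2.890 = 1200.
m_NMS-4677 − m_NMS-8345 = −2.5 log₁₀(1200) = -7.70.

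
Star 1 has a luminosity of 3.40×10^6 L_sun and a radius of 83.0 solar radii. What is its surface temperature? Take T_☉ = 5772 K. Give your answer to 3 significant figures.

T/T_☉ = (L/L_☉)^(1/4) / (R/R_☉)^(1/2)
T = 5772 × (3.40×10^6)^(1/4) / √(83.0) = 5772 × 42.94 / 9.110 = 2.721×10^4 K.

2.72×10^4 K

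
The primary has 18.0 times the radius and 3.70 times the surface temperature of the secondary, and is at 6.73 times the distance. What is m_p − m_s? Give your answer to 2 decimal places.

-7.82

L_p/L_s = (18.0)²(3.70)⁴ = 6.072×10^4.
F_p/F_s = (L_p/L_s)/(d_p/d_s)² = 6.072×10^4/45.29 = 1341.
m_p − m_s = −2.5 log₁₀(1341) = -7.82.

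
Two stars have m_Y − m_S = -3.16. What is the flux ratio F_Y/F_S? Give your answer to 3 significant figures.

18.4

F_Y/F_S = 10^(−(m_Y − m_S)/2.5) = 10^(3.16/2.5) = 10^1.264 = 18.37.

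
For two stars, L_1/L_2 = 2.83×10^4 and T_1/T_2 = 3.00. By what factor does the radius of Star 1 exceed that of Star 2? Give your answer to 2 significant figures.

19

L ∝ R²T⁴ gives R ∝ √L / T², so
R_1/R_2 = √(2.83×10^4) / (3.00)² = 168.2 / 9.000 = 18.69.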